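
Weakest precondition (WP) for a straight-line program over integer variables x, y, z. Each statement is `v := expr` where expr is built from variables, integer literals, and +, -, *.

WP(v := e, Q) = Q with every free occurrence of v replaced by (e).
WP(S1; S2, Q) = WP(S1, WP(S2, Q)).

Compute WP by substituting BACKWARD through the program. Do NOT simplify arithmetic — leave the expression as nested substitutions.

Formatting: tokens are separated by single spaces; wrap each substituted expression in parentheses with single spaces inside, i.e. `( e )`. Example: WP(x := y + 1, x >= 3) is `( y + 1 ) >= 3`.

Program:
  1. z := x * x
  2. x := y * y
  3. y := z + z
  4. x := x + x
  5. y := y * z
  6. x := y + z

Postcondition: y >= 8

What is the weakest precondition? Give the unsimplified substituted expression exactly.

Answer: ( ( ( x * x ) + ( x * x ) ) * ( x * x ) ) >= 8

Derivation:
post: y >= 8
stmt 6: x := y + z  -- replace 0 occurrence(s) of x with (y + z)
  => y >= 8
stmt 5: y := y * z  -- replace 1 occurrence(s) of y with (y * z)
  => ( y * z ) >= 8
stmt 4: x := x + x  -- replace 0 occurrence(s) of x with (x + x)
  => ( y * z ) >= 8
stmt 3: y := z + z  -- replace 1 occurrence(s) of y with (z + z)
  => ( ( z + z ) * z ) >= 8
stmt 2: x := y * y  -- replace 0 occurrence(s) of x with (y * y)
  => ( ( z + z ) * z ) >= 8
stmt 1: z := x * x  -- replace 3 occurrence(s) of z with (x * x)
  => ( ( ( x * x ) + ( x * x ) ) * ( x * x ) ) >= 8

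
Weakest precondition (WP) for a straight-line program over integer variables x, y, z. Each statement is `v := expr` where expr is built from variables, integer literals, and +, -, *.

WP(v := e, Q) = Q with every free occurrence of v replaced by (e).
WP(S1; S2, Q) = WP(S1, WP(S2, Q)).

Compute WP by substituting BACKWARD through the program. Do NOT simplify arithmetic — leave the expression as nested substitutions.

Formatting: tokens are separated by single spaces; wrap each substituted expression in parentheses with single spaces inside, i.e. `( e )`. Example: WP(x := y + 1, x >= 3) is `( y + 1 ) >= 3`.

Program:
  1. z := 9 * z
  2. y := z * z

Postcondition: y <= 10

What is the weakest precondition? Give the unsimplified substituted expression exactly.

Answer: ( ( 9 * z ) * ( 9 * z ) ) <= 10

Derivation:
post: y <= 10
stmt 2: y := z * z  -- replace 1 occurrence(s) of y with (z * z)
  => ( z * z ) <= 10
stmt 1: z := 9 * z  -- replace 2 occurrence(s) of z with (9 * z)
  => ( ( 9 * z ) * ( 9 * z ) ) <= 10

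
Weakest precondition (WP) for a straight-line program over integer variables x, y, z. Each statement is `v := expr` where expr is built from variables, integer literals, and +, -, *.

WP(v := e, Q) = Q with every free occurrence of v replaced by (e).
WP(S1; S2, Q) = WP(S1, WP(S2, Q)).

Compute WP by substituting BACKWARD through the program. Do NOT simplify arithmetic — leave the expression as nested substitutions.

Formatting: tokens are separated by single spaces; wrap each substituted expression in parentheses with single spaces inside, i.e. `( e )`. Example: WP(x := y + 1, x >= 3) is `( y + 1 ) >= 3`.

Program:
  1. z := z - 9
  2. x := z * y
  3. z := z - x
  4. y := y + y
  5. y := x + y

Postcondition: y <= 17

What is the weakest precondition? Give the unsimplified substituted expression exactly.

Answer: ( ( ( z - 9 ) * y ) + ( y + y ) ) <= 17

Derivation:
post: y <= 17
stmt 5: y := x + y  -- replace 1 occurrence(s) of y with (x + y)
  => ( x + y ) <= 17
stmt 4: y := y + y  -- replace 1 occurrence(s) of y with (y + y)
  => ( x + ( y + y ) ) <= 17
stmt 3: z := z - x  -- replace 0 occurrence(s) of z with (z - x)
  => ( x + ( y + y ) ) <= 17
stmt 2: x := z * y  -- replace 1 occurrence(s) of x with (z * y)
  => ( ( z * y ) + ( y + y ) ) <= 17
stmt 1: z := z - 9  -- replace 1 occurrence(s) of z with (z - 9)
  => ( ( ( z - 9 ) * y ) + ( y + y ) ) <= 17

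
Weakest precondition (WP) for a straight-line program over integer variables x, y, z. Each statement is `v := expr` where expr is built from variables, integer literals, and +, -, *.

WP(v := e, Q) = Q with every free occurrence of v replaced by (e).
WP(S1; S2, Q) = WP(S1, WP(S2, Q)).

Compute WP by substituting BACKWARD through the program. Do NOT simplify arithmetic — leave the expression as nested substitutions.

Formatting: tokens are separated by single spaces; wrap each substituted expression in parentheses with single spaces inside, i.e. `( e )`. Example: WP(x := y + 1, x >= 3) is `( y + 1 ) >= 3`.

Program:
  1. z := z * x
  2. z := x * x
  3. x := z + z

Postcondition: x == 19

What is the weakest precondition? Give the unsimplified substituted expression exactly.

post: x == 19
stmt 3: x := z + z  -- replace 1 occurrence(s) of x with (z + z)
  => ( z + z ) == 19
stmt 2: z := x * x  -- replace 2 occurrence(s) of z with (x * x)
  => ( ( x * x ) + ( x * x ) ) == 19
stmt 1: z := z * x  -- replace 0 occurrence(s) of z with (z * x)
  => ( ( x * x ) + ( x * x ) ) == 19

Answer: ( ( x * x ) + ( x * x ) ) == 19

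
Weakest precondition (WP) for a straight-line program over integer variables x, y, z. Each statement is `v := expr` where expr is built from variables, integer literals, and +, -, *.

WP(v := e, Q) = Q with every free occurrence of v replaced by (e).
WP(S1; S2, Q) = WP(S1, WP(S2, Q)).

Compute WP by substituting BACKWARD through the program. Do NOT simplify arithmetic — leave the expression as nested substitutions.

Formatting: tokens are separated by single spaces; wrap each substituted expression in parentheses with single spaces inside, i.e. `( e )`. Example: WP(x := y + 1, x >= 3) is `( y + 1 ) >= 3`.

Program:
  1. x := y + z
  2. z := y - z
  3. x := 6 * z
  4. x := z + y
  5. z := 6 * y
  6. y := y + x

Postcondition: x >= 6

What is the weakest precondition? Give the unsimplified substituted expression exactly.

Answer: ( ( y - z ) + y ) >= 6

Derivation:
post: x >= 6
stmt 6: y := y + x  -- replace 0 occurrence(s) of y with (y + x)
  => x >= 6
stmt 5: z := 6 * y  -- replace 0 occurrence(s) of z with (6 * y)
  => x >= 6
stmt 4: x := z + y  -- replace 1 occurrence(s) of x with (z + y)
  => ( z + y ) >= 6
stmt 3: x := 6 * z  -- replace 0 occurrence(s) of x with (6 * z)
  => ( z + y ) >= 6
stmt 2: z := y - z  -- replace 1 occurrence(s) of z with (y - z)
  => ( ( y - z ) + y ) >= 6
stmt 1: x := y + z  -- replace 0 occurrence(s) of x with (y + z)
  => ( ( y - z ) + y ) >= 6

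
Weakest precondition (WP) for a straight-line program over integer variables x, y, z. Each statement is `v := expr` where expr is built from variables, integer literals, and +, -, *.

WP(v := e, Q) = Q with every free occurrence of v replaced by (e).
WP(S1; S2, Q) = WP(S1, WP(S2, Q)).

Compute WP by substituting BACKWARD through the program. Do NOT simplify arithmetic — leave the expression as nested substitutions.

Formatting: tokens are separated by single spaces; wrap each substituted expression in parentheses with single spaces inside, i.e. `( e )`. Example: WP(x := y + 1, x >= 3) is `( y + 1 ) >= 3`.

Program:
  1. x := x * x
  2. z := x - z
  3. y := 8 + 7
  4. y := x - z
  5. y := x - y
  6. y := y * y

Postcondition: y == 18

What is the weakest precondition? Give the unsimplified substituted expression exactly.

post: y == 18
stmt 6: y := y * y  -- replace 1 occurrence(s) of y with (y * y)
  => ( y * y ) == 18
stmt 5: y := x - y  -- replace 2 occurrence(s) of y with (x - y)
  => ( ( x - y ) * ( x - y ) ) == 18
stmt 4: y := x - z  -- replace 2 occurrence(s) of y with (x - z)
  => ( ( x - ( x - z ) ) * ( x - ( x - z ) ) ) == 18
stmt 3: y := 8 + 7  -- replace 0 occurrence(s) of y with (8 + 7)
  => ( ( x - ( x - z ) ) * ( x - ( x - z ) ) ) == 18
stmt 2: z := x - z  -- replace 2 occurrence(s) of z with (x - z)
  => ( ( x - ( x - ( x - z ) ) ) * ( x - ( x - ( x - z ) ) ) ) == 18
stmt 1: x := x * x  -- replace 6 occurrence(s) of x with (x * x)
  => ( ( ( x * x ) - ( ( x * x ) - ( ( x * x ) - z ) ) ) * ( ( x * x ) - ( ( x * x ) - ( ( x * x ) - z ) ) ) ) == 18

Answer: ( ( ( x * x ) - ( ( x * x ) - ( ( x * x ) - z ) ) ) * ( ( x * x ) - ( ( x * x ) - ( ( x * x ) - z ) ) ) ) == 18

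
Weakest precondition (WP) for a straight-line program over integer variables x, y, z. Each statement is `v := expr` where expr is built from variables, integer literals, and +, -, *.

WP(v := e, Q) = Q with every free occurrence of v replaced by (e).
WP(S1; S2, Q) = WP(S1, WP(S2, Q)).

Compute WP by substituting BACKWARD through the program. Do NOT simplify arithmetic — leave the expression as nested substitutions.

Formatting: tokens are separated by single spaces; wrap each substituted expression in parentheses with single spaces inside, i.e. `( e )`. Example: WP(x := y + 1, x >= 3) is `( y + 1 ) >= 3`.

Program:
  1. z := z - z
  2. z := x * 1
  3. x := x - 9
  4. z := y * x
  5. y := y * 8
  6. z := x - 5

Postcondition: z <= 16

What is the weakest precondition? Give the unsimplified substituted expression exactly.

post: z <= 16
stmt 6: z := x - 5  -- replace 1 occurrence(s) of z with (x - 5)
  => ( x - 5 ) <= 16
stmt 5: y := y * 8  -- replace 0 occurrence(s) of y with (y * 8)
  => ( x - 5 ) <= 16
stmt 4: z := y * x  -- replace 0 occurrence(s) of z with (y * x)
  => ( x - 5 ) <= 16
stmt 3: x := x - 9  -- replace 1 occurrence(s) of x with (x - 9)
  => ( ( x - 9 ) - 5 ) <= 16
stmt 2: z := x * 1  -- replace 0 occurrence(s) of z with (x * 1)
  => ( ( x - 9 ) - 5 ) <= 16
stmt 1: z := z - z  -- replace 0 occurrence(s) of z with (z - z)
  => ( ( x - 9 ) - 5 ) <= 16

Answer: ( ( x - 9 ) - 5 ) <= 16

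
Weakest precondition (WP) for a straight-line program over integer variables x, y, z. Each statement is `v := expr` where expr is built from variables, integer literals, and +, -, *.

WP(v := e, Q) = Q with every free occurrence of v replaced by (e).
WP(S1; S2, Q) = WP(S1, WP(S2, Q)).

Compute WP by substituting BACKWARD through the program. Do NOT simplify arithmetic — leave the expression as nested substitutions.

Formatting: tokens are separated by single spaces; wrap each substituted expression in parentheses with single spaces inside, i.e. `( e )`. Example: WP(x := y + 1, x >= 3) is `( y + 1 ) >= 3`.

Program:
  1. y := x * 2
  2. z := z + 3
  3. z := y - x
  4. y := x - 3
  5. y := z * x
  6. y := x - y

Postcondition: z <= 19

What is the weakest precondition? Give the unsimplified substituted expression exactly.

Answer: ( ( x * 2 ) - x ) <= 19

Derivation:
post: z <= 19
stmt 6: y := x - y  -- replace 0 occurrence(s) of y with (x - y)
  => z <= 19
stmt 5: y := z * x  -- replace 0 occurrence(s) of y with (z * x)
  => z <= 19
stmt 4: y := x - 3  -- replace 0 occurrence(s) of y with (x - 3)
  => z <= 19
stmt 3: z := y - x  -- replace 1 occurrence(s) of z with (y - x)
  => ( y - x ) <= 19
stmt 2: z := z + 3  -- replace 0 occurrence(s) of z with (z + 3)
  => ( y - x ) <= 19
stmt 1: y := x * 2  -- replace 1 occurrence(s) of y with (x * 2)
  => ( ( x * 2 ) - x ) <= 19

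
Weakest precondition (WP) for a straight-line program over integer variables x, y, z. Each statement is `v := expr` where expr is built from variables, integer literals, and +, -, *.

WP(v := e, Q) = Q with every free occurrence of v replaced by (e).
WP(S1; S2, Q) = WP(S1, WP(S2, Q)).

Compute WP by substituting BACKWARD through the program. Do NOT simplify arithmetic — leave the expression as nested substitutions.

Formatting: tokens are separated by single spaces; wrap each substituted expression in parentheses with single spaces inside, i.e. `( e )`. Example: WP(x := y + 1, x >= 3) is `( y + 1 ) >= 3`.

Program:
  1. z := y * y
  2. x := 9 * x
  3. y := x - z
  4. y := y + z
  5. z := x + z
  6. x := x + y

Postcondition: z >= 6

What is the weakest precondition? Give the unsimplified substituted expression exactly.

Answer: ( ( 9 * x ) + ( y * y ) ) >= 6

Derivation:
post: z >= 6
stmt 6: x := x + y  -- replace 0 occurrence(s) of x with (x + y)
  => z >= 6
stmt 5: z := x + z  -- replace 1 occurrence(s) of z with (x + z)
  => ( x + z ) >= 6
stmt 4: y := y + z  -- replace 0 occurrence(s) of y with (y + z)
  => ( x + z ) >= 6
stmt 3: y := x - z  -- replace 0 occurrence(s) of y with (x - z)
  => ( x + z ) >= 6
stmt 2: x := 9 * x  -- replace 1 occurrence(s) of x with (9 * x)
  => ( ( 9 * x ) + z ) >= 6
stmt 1: z := y * y  -- replace 1 occurrence(s) of z with (y * y)
  => ( ( 9 * x ) + ( y * y ) ) >= 6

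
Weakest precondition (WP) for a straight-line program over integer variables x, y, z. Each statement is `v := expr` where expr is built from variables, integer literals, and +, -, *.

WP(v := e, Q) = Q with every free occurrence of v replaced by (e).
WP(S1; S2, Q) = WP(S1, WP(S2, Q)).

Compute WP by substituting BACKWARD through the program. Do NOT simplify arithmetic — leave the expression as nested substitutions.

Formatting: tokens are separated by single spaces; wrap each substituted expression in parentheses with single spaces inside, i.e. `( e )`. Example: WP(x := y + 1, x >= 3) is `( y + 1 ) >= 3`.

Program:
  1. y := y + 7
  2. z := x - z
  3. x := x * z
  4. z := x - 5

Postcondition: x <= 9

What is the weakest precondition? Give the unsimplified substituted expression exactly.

Answer: ( x * ( x - z ) ) <= 9

Derivation:
post: x <= 9
stmt 4: z := x - 5  -- replace 0 occurrence(s) of z with (x - 5)
  => x <= 9
stmt 3: x := x * z  -- replace 1 occurrence(s) of x with (x * z)
  => ( x * z ) <= 9
stmt 2: z := x - z  -- replace 1 occurrence(s) of z with (x - z)
  => ( x * ( x - z ) ) <= 9
stmt 1: y := y + 7  -- replace 0 occurrence(s) of y with (y + 7)
  => ( x * ( x - z ) ) <= 9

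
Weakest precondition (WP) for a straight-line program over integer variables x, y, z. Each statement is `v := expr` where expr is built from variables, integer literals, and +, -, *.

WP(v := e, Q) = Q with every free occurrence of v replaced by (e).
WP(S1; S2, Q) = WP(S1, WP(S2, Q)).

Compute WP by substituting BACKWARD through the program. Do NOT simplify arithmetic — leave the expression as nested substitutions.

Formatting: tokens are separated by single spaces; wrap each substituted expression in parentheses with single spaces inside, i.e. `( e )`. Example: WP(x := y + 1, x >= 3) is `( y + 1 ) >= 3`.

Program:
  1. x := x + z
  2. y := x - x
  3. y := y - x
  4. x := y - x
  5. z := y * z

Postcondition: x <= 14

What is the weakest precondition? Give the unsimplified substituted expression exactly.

post: x <= 14
stmt 5: z := y * z  -- replace 0 occurrence(s) of z with (y * z)
  => x <= 14
stmt 4: x := y - x  -- replace 1 occurrence(s) of x with (y - x)
  => ( y - x ) <= 14
stmt 3: y := y - x  -- replace 1 occurrence(s) of y with (y - x)
  => ( ( y - x ) - x ) <= 14
stmt 2: y := x - x  -- replace 1 occurrence(s) of y with (x - x)
  => ( ( ( x - x ) - x ) - x ) <= 14
stmt 1: x := x + z  -- replace 4 occurrence(s) of x with (x + z)
  => ( ( ( ( x + z ) - ( x + z ) ) - ( x + z ) ) - ( x + z ) ) <= 14

Answer: ( ( ( ( x + z ) - ( x + z ) ) - ( x + z ) ) - ( x + z ) ) <= 14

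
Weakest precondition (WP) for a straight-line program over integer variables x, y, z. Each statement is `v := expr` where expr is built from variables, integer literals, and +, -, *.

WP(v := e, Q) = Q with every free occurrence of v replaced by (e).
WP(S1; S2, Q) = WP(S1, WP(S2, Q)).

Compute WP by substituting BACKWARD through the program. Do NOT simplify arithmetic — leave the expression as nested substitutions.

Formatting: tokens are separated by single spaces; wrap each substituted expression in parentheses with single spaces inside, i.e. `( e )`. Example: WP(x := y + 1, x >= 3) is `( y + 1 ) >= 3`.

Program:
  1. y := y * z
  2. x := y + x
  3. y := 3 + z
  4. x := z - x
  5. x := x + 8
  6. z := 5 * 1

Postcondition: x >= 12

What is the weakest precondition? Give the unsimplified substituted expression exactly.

Answer: ( ( z - ( ( y * z ) + x ) ) + 8 ) >= 12

Derivation:
post: x >= 12
stmt 6: z := 5 * 1  -- replace 0 occurrence(s) of z with (5 * 1)
  => x >= 12
stmt 5: x := x + 8  -- replace 1 occurrence(s) of x with (x + 8)
  => ( x + 8 ) >= 12
stmt 4: x := z - x  -- replace 1 occurrence(s) of x with (z - x)
  => ( ( z - x ) + 8 ) >= 12
stmt 3: y := 3 + z  -- replace 0 occurrence(s) of y with (3 + z)
  => ( ( z - x ) + 8 ) >= 12
stmt 2: x := y + x  -- replace 1 occurrence(s) of x with (y + x)
  => ( ( z - ( y + x ) ) + 8 ) >= 12
stmt 1: y := y * z  -- replace 1 occurrence(s) of y with (y * z)
  => ( ( z - ( ( y * z ) + x ) ) + 8 ) >= 12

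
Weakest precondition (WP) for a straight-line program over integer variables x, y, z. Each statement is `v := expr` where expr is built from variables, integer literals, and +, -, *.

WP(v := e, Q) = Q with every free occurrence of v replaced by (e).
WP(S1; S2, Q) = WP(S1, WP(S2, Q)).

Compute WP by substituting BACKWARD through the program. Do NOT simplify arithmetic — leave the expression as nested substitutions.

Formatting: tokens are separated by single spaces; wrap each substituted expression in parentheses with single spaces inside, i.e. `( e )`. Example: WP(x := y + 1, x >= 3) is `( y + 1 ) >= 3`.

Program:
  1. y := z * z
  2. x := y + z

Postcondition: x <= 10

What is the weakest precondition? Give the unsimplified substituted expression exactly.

post: x <= 10
stmt 2: x := y + z  -- replace 1 occurrence(s) of x with (y + z)
  => ( y + z ) <= 10
stmt 1: y := z * z  -- replace 1 occurrence(s) of y with (z * z)
  => ( ( z * z ) + z ) <= 10

Answer: ( ( z * z ) + z ) <= 10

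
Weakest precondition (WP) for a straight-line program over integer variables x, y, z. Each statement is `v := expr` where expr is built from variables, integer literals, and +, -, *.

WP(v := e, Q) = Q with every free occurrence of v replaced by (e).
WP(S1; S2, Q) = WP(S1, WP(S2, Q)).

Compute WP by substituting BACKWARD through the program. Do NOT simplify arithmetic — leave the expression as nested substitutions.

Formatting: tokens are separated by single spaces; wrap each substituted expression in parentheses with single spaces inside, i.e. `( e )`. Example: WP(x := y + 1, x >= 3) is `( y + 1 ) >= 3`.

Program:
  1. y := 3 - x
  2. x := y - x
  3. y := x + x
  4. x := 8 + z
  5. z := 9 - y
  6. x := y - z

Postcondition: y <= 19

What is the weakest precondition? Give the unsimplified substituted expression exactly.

post: y <= 19
stmt 6: x := y - z  -- replace 0 occurrence(s) of x with (y - z)
  => y <= 19
stmt 5: z := 9 - y  -- replace 0 occurrence(s) of z with (9 - y)
  => y <= 19
stmt 4: x := 8 + z  -- replace 0 occurrence(s) of x with (8 + z)
  => y <= 19
stmt 3: y := x + x  -- replace 1 occurrence(s) of y with (x + x)
  => ( x + x ) <= 19
stmt 2: x := y - x  -- replace 2 occurrence(s) of x with (y - x)
  => ( ( y - x ) + ( y - x ) ) <= 19
stmt 1: y := 3 - x  -- replace 2 occurrence(s) of y with (3 - x)
  => ( ( ( 3 - x ) - x ) + ( ( 3 - x ) - x ) ) <= 19

Answer: ( ( ( 3 - x ) - x ) + ( ( 3 - x ) - x ) ) <= 19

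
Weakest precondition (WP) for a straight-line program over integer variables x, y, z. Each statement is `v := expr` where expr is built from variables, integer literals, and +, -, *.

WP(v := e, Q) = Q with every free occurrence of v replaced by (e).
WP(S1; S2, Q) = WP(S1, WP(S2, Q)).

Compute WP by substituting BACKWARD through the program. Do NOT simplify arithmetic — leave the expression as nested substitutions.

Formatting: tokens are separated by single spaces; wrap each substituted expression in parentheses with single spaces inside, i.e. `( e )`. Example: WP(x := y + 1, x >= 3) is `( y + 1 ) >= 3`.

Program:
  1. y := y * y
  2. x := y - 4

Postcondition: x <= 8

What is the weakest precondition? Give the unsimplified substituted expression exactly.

Answer: ( ( y * y ) - 4 ) <= 8

Derivation:
post: x <= 8
stmt 2: x := y - 4  -- replace 1 occurrence(s) of x with (y - 4)
  => ( y - 4 ) <= 8
stmt 1: y := y * y  -- replace 1 occurrence(s) of y with (y * y)
  => ( ( y * y ) - 4 ) <= 8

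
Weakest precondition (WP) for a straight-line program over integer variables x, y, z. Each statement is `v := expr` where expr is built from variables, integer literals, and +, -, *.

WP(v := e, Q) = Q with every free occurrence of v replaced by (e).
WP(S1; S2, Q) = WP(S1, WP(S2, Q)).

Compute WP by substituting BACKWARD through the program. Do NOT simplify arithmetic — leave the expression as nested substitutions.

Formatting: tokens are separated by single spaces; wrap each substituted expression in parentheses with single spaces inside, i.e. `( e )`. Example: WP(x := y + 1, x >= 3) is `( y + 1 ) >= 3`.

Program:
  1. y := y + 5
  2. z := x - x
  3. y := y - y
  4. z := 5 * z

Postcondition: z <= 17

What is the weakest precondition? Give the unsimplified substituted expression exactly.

Answer: ( 5 * ( x - x ) ) <= 17

Derivation:
post: z <= 17
stmt 4: z := 5 * z  -- replace 1 occurrence(s) of z with (5 * z)
  => ( 5 * z ) <= 17
stmt 3: y := y - y  -- replace 0 occurrence(s) of y with (y - y)
  => ( 5 * z ) <= 17
stmt 2: z := x - x  -- replace 1 occurrence(s) of z with (x - x)
  => ( 5 * ( x - x ) ) <= 17
stmt 1: y := y + 5  -- replace 0 occurrence(s) of y with (y + 5)
  => ( 5 * ( x - x ) ) <= 17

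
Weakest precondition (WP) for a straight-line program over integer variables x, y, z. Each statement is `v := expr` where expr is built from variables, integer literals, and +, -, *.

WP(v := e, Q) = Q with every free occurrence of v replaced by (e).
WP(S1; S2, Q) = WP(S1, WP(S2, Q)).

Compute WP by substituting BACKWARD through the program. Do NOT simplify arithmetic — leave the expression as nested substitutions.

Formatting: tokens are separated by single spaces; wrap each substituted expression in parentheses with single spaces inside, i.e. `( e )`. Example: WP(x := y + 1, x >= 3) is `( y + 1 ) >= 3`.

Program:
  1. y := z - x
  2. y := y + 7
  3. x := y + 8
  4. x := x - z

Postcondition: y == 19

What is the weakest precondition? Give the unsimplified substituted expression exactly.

post: y == 19
stmt 4: x := x - z  -- replace 0 occurrence(s) of x with (x - z)
  => y == 19
stmt 3: x := y + 8  -- replace 0 occurrence(s) of x with (y + 8)
  => y == 19
stmt 2: y := y + 7  -- replace 1 occurrence(s) of y with (y + 7)
  => ( y + 7 ) == 19
stmt 1: y := z - x  -- replace 1 occurrence(s) of y with (z - x)
  => ( ( z - x ) + 7 ) == 19

Answer: ( ( z - x ) + 7 ) == 19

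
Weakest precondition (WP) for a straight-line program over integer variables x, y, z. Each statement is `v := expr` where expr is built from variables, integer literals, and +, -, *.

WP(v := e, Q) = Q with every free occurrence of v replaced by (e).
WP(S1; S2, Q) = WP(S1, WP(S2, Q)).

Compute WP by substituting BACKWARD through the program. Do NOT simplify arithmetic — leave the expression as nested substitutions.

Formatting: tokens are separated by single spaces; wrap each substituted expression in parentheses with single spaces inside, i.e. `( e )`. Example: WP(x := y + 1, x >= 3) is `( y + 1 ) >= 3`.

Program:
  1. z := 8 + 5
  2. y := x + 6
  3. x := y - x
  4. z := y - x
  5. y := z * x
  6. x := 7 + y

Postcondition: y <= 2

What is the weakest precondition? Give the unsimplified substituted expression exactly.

Answer: ( ( ( x + 6 ) - ( ( x + 6 ) - x ) ) * ( ( x + 6 ) - x ) ) <= 2

Derivation:
post: y <= 2
stmt 6: x := 7 + y  -- replace 0 occurrence(s) of x with (7 + y)
  => y <= 2
stmt 5: y := z * x  -- replace 1 occurrence(s) of y with (z * x)
  => ( z * x ) <= 2
stmt 4: z := y - x  -- replace 1 occurrence(s) of z with (y - x)
  => ( ( y - x ) * x ) <= 2
stmt 3: x := y - x  -- replace 2 occurrence(s) of x with (y - x)
  => ( ( y - ( y - x ) ) * ( y - x ) ) <= 2
stmt 2: y := x + 6  -- replace 3 occurrence(s) of y with (x + 6)
  => ( ( ( x + 6 ) - ( ( x + 6 ) - x ) ) * ( ( x + 6 ) - x ) ) <= 2
stmt 1: z := 8 + 5  -- replace 0 occurrence(s) of z with (8 + 5)
  => ( ( ( x + 6 ) - ( ( x + 6 ) - x ) ) * ( ( x + 6 ) - x ) ) <= 2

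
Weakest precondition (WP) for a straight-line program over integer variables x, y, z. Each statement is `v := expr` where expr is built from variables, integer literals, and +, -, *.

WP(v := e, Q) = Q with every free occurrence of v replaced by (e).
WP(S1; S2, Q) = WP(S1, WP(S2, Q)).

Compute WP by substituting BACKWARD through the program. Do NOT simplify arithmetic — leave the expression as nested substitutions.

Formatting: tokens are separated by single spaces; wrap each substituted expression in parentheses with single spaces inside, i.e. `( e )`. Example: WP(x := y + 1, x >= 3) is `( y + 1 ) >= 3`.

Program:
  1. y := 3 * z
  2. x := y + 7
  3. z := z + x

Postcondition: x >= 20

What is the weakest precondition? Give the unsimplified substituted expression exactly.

post: x >= 20
stmt 3: z := z + x  -- replace 0 occurrence(s) of z with (z + x)
  => x >= 20
stmt 2: x := y + 7  -- replace 1 occurrence(s) of x with (y + 7)
  => ( y + 7 ) >= 20
stmt 1: y := 3 * z  -- replace 1 occurrence(s) of y with (3 * z)
  => ( ( 3 * z ) + 7 ) >= 20

Answer: ( ( 3 * z ) + 7 ) >= 20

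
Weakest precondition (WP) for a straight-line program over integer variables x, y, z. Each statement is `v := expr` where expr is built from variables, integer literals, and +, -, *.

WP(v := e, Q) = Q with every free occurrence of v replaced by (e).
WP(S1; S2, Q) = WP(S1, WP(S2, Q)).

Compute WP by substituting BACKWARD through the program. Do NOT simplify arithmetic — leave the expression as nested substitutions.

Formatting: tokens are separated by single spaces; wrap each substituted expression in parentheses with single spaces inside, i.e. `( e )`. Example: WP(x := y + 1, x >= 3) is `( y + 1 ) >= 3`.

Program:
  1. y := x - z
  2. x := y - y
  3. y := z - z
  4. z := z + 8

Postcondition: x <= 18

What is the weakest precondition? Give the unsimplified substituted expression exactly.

post: x <= 18
stmt 4: z := z + 8  -- replace 0 occurrence(s) of z with (z + 8)
  => x <= 18
stmt 3: y := z - z  -- replace 0 occurrence(s) of y with (z - z)
  => x <= 18
stmt 2: x := y - y  -- replace 1 occurrence(s) of x with (y - y)
  => ( y - y ) <= 18
stmt 1: y := x - z  -- replace 2 occurrence(s) of y with (x - z)
  => ( ( x - z ) - ( x - z ) ) <= 18

Answer: ( ( x - z ) - ( x - z ) ) <= 18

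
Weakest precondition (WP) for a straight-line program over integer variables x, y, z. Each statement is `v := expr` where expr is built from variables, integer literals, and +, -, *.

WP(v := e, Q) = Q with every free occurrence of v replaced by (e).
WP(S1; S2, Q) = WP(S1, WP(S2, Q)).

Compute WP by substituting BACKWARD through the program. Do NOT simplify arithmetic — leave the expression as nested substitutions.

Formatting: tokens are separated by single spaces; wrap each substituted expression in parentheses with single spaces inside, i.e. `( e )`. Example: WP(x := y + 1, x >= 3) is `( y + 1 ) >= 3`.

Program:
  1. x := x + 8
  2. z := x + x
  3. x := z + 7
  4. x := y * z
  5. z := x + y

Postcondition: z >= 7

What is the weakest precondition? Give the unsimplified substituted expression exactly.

post: z >= 7
stmt 5: z := x + y  -- replace 1 occurrence(s) of z with (x + y)
  => ( x + y ) >= 7
stmt 4: x := y * z  -- replace 1 occurrence(s) of x with (y * z)
  => ( ( y * z ) + y ) >= 7
stmt 3: x := z + 7  -- replace 0 occurrence(s) of x with (z + 7)
  => ( ( y * z ) + y ) >= 7
stmt 2: z := x + x  -- replace 1 occurrence(s) of z with (x + x)
  => ( ( y * ( x + x ) ) + y ) >= 7
stmt 1: x := x + 8  -- replace 2 occurrence(s) of x with (x + 8)
  => ( ( y * ( ( x + 8 ) + ( x + 8 ) ) ) + y ) >= 7

Answer: ( ( y * ( ( x + 8 ) + ( x + 8 ) ) ) + y ) >= 7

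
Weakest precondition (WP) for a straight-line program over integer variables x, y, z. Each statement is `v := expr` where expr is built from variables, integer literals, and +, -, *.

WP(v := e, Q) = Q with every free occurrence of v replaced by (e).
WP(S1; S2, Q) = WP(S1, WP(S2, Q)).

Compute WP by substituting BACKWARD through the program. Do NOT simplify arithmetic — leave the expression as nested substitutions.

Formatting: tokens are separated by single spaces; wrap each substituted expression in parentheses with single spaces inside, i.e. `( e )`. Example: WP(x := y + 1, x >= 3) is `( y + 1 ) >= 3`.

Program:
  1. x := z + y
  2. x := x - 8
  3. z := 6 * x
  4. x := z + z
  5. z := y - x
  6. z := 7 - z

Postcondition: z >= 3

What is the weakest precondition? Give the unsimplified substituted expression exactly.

Answer: ( 7 - ( y - ( ( 6 * ( ( z + y ) - 8 ) ) + ( 6 * ( ( z + y ) - 8 ) ) ) ) ) >= 3

Derivation:
post: z >= 3
stmt 6: z := 7 - z  -- replace 1 occurrence(s) of z with (7 - z)
  => ( 7 - z ) >= 3
stmt 5: z := y - x  -- replace 1 occurrence(s) of z with (y - x)
  => ( 7 - ( y - x ) ) >= 3
stmt 4: x := z + z  -- replace 1 occurrence(s) of x with (z + z)
  => ( 7 - ( y - ( z + z ) ) ) >= 3
stmt 3: z := 6 * x  -- replace 2 occurrence(s) of z with (6 * x)
  => ( 7 - ( y - ( ( 6 * x ) + ( 6 * x ) ) ) ) >= 3
stmt 2: x := x - 8  -- replace 2 occurrence(s) of x with (x - 8)
  => ( 7 - ( y - ( ( 6 * ( x - 8 ) ) + ( 6 * ( x - 8 ) ) ) ) ) >= 3
stmt 1: x := z + y  -- replace 2 occurrence(s) of x with (z + y)
  => ( 7 - ( y - ( ( 6 * ( ( z + y ) - 8 ) ) + ( 6 * ( ( z + y ) - 8 ) ) ) ) ) >= 3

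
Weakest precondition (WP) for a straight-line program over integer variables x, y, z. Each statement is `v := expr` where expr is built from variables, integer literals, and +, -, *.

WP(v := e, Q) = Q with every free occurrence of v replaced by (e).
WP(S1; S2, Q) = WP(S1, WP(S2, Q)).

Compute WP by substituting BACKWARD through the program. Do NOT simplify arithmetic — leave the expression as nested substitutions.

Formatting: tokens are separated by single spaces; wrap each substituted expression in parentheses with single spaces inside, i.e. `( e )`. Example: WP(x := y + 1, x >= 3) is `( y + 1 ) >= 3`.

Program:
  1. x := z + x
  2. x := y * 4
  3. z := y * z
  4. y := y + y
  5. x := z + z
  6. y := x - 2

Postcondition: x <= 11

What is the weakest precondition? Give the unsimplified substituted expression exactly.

Answer: ( ( y * z ) + ( y * z ) ) <= 11

Derivation:
post: x <= 11
stmt 6: y := x - 2  -- replace 0 occurrence(s) of y with (x - 2)
  => x <= 11
stmt 5: x := z + z  -- replace 1 occurrence(s) of x with (z + z)
  => ( z + z ) <= 11
stmt 4: y := y + y  -- replace 0 occurrence(s) of y with (y + y)
  => ( z + z ) <= 11
stmt 3: z := y * z  -- replace 2 occurrence(s) of z with (y * z)
  => ( ( y * z ) + ( y * z ) ) <= 11
stmt 2: x := y * 4  -- replace 0 occurrence(s) of x with (y * 4)
  => ( ( y * z ) + ( y * z ) ) <= 11
stmt 1: x := z + x  -- replace 0 occurrence(s) of x with (z + x)
  => ( ( y * z ) + ( y * z ) ) <= 11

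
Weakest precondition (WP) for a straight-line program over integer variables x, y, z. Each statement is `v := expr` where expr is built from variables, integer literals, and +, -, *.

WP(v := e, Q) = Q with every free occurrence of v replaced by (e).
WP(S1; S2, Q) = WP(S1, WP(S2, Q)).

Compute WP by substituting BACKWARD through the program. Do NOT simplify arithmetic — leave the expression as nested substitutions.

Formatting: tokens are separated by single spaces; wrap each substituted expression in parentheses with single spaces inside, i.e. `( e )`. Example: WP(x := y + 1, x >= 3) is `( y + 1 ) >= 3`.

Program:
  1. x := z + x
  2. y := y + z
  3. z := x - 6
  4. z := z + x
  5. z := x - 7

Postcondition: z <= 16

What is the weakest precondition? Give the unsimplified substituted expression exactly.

post: z <= 16
stmt 5: z := x - 7  -- replace 1 occurrence(s) of z with (x - 7)
  => ( x - 7 ) <= 16
stmt 4: z := z + x  -- replace 0 occurrence(s) of z with (z + x)
  => ( x - 7 ) <= 16
stmt 3: z := x - 6  -- replace 0 occurrence(s) of z with (x - 6)
  => ( x - 7 ) <= 16
stmt 2: y := y + z  -- replace 0 occurrence(s) of y with (y + z)
  => ( x - 7 ) <= 16
stmt 1: x := z + x  -- replace 1 occurrence(s) of x with (z + x)
  => ( ( z + x ) - 7 ) <= 16

Answer: ( ( z + x ) - 7 ) <= 16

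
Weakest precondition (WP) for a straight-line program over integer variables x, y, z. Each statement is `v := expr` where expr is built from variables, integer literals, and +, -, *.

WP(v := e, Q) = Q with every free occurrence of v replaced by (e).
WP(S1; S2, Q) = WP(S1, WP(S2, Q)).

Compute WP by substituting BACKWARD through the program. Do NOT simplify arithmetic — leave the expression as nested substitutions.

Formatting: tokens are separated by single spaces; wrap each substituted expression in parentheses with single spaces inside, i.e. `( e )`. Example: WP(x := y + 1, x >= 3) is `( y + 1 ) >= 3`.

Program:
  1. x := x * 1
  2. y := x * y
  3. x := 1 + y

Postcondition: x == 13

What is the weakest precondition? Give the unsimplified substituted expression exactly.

Answer: ( 1 + ( ( x * 1 ) * y ) ) == 13

Derivation:
post: x == 13
stmt 3: x := 1 + y  -- replace 1 occurrence(s) of x with (1 + y)
  => ( 1 + y ) == 13
stmt 2: y := x * y  -- replace 1 occurrence(s) of y with (x * y)
  => ( 1 + ( x * y ) ) == 13
stmt 1: x := x * 1  -- replace 1 occurrence(s) of x with (x * 1)
  => ( 1 + ( ( x * 1 ) * y ) ) == 13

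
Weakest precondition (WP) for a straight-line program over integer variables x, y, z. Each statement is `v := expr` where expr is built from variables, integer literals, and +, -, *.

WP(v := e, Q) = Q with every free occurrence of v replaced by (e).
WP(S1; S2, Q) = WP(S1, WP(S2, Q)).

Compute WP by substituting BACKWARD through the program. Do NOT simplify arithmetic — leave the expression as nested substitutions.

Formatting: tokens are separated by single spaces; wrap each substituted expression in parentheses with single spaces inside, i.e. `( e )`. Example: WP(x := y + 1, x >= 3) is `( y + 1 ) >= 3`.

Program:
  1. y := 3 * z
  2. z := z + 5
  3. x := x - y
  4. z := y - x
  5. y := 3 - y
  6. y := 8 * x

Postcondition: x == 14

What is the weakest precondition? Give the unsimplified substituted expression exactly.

Answer: ( x - ( 3 * z ) ) == 14

Derivation:
post: x == 14
stmt 6: y := 8 * x  -- replace 0 occurrence(s) of y with (8 * x)
  => x == 14
stmt 5: y := 3 - y  -- replace 0 occurrence(s) of y with (3 - y)
  => x == 14
stmt 4: z := y - x  -- replace 0 occurrence(s) of z with (y - x)
  => x == 14
stmt 3: x := x - y  -- replace 1 occurrence(s) of x with (x - y)
  => ( x - y ) == 14
stmt 2: z := z + 5  -- replace 0 occurrence(s) of z with (z + 5)
  => ( x - y ) == 14
stmt 1: y := 3 * z  -- replace 1 occurrence(s) of y with (3 * z)
  => ( x - ( 3 * z ) ) == 14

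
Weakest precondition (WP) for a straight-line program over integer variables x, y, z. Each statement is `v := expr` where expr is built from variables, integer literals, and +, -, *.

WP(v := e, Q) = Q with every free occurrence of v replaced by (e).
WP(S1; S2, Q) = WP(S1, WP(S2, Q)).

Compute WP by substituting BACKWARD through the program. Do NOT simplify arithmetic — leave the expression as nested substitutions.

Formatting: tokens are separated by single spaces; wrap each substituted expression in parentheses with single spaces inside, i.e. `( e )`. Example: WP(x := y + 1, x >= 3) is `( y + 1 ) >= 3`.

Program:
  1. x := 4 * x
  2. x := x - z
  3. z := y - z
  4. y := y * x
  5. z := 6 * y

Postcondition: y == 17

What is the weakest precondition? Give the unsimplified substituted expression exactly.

Answer: ( y * ( ( 4 * x ) - z ) ) == 17

Derivation:
post: y == 17
stmt 5: z := 6 * y  -- replace 0 occurrence(s) of z with (6 * y)
  => y == 17
stmt 4: y := y * x  -- replace 1 occurrence(s) of y with (y * x)
  => ( y * x ) == 17
stmt 3: z := y - z  -- replace 0 occurrence(s) of z with (y - z)
  => ( y * x ) == 17
stmt 2: x := x - z  -- replace 1 occurrence(s) of x with (x - z)
  => ( y * ( x - z ) ) == 17
stmt 1: x := 4 * x  -- replace 1 occurrence(s) of x with (4 * x)
  => ( y * ( ( 4 * x ) - z ) ) == 17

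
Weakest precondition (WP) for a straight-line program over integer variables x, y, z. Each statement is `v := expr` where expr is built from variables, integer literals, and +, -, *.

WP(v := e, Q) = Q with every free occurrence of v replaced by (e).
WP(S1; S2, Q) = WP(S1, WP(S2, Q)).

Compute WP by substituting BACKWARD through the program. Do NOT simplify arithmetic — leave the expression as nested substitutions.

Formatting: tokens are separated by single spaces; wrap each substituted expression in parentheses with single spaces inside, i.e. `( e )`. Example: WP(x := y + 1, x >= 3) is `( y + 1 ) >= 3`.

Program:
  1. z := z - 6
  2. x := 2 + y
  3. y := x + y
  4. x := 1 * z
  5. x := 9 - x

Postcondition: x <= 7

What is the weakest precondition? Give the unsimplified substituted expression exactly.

Answer: ( 9 - ( 1 * ( z - 6 ) ) ) <= 7

Derivation:
post: x <= 7
stmt 5: x := 9 - x  -- replace 1 occurrence(s) of x with (9 - x)
  => ( 9 - x ) <= 7
stmt 4: x := 1 * z  -- replace 1 occurrence(s) of x with (1 * z)
  => ( 9 - ( 1 * z ) ) <= 7
stmt 3: y := x + y  -- replace 0 occurrence(s) of y with (x + y)
  => ( 9 - ( 1 * z ) ) <= 7
stmt 2: x := 2 + y  -- replace 0 occurrence(s) of x with (2 + y)
  => ( 9 - ( 1 * z ) ) <= 7
stmt 1: z := z - 6  -- replace 1 occurrence(s) of z with (z - 6)
  => ( 9 - ( 1 * ( z - 6 ) ) ) <= 7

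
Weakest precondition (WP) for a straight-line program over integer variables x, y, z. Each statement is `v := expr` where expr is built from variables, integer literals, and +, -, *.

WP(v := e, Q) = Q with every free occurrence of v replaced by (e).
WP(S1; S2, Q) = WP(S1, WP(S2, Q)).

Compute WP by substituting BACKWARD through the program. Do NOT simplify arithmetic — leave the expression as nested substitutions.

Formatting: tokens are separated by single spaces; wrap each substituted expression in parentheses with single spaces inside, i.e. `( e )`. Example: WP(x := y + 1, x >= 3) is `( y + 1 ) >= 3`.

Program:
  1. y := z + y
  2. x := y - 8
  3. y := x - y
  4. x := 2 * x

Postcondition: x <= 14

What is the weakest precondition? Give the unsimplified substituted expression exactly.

Answer: ( 2 * ( ( z + y ) - 8 ) ) <= 14

Derivation:
post: x <= 14
stmt 4: x := 2 * x  -- replace 1 occurrence(s) of x with (2 * x)
  => ( 2 * x ) <= 14
stmt 3: y := x - y  -- replace 0 occurrence(s) of y with (x - y)
  => ( 2 * x ) <= 14
stmt 2: x := y - 8  -- replace 1 occurrence(s) of x with (y - 8)
  => ( 2 * ( y - 8 ) ) <= 14
stmt 1: y := z + y  -- replace 1 occurrence(s) of y with (z + y)
  => ( 2 * ( ( z + y ) - 8 ) ) <= 14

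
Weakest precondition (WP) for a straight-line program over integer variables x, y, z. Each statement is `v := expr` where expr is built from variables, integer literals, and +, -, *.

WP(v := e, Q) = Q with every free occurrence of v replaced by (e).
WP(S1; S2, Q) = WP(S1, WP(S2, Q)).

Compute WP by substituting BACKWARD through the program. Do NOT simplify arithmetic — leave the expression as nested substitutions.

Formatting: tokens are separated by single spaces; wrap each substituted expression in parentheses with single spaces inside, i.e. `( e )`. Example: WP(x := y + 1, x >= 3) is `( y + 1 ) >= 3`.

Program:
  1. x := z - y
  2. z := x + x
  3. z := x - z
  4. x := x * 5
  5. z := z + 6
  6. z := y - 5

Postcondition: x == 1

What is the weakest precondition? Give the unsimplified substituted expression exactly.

Answer: ( ( z - y ) * 5 ) == 1

Derivation:
post: x == 1
stmt 6: z := y - 5  -- replace 0 occurrence(s) of z with (y - 5)
  => x == 1
stmt 5: z := z + 6  -- replace 0 occurrence(s) of z with (z + 6)
  => x == 1
stmt 4: x := x * 5  -- replace 1 occurrence(s) of x with (x * 5)
  => ( x * 5 ) == 1
stmt 3: z := x - z  -- replace 0 occurrence(s) of z with (x - z)
  => ( x * 5 ) == 1
stmt 2: z := x + x  -- replace 0 occurrence(s) of z with (x + x)
  => ( x * 5 ) == 1
stmt 1: x := z - y  -- replace 1 occurrence(s) of x with (z - y)
  => ( ( z - y ) * 5 ) == 1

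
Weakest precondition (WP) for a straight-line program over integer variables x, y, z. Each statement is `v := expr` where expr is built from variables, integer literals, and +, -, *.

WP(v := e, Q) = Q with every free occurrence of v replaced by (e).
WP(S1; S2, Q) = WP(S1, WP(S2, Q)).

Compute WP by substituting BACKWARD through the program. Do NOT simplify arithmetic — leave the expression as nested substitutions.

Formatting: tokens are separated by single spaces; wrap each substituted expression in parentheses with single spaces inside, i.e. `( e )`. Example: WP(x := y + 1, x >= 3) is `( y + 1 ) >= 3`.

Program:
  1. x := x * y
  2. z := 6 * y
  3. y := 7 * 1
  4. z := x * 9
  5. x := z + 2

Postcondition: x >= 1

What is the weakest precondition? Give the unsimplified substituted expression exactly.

Answer: ( ( ( x * y ) * 9 ) + 2 ) >= 1

Derivation:
post: x >= 1
stmt 5: x := z + 2  -- replace 1 occurrence(s) of x with (z + 2)
  => ( z + 2 ) >= 1
stmt 4: z := x * 9  -- replace 1 occurrence(s) of z with (x * 9)
  => ( ( x * 9 ) + 2 ) >= 1
stmt 3: y := 7 * 1  -- replace 0 occurrence(s) of y with (7 * 1)
  => ( ( x * 9 ) + 2 ) >= 1
stmt 2: z := 6 * y  -- replace 0 occurrence(s) of z with (6 * y)
  => ( ( x * 9 ) + 2 ) >= 1
stmt 1: x := x * y  -- replace 1 occurrence(s) of x with (x * y)
  => ( ( ( x * y ) * 9 ) + 2 ) >= 1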